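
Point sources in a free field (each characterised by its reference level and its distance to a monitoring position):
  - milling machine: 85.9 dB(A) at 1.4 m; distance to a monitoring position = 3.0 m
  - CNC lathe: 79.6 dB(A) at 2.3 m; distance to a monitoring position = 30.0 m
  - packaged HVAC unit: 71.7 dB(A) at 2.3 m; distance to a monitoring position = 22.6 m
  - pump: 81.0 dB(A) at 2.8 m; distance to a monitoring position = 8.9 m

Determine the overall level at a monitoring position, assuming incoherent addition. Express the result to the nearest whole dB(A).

Apply inverse-square spreading to bring every level to the receiver, then sum 10^(L/10).
milling machine: 85.9 − 20·log₁₀(3.0/1.4) = 85.9 − 6.62 = 79.28 dB(A).
CNC lathe: 79.6 − 20·log₁₀(30.0/2.3) = 79.6 − 22.31 = 57.29 dB(A).
packaged HVAC unit: 71.7 − 20·log₁₀(22.6/2.3) = 71.7 − 19.85 = 51.85 dB(A).
pump: 81.0 − 20·log₁₀(8.9/2.8) = 81.0 − 10.04 = 70.96 dB(A).
Σ 10^(L/10) = 9.788e+07 → L_total = 10·log₁₀(9.788e+07) = 79.91 dB(A).

80 dB(A)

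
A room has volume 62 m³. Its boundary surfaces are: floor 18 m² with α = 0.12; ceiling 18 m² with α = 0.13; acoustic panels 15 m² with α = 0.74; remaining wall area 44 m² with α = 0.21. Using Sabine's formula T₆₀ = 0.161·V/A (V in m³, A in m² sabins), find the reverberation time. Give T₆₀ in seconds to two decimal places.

A = Σ Sᵢαᵢ = 18·0.12 + 18·0.13 + 15·0.74 + 44·0.21 = 24.84 m².
T₆₀ = 0.161 × 62 / 24.84 = 0.402 s.

0.40 s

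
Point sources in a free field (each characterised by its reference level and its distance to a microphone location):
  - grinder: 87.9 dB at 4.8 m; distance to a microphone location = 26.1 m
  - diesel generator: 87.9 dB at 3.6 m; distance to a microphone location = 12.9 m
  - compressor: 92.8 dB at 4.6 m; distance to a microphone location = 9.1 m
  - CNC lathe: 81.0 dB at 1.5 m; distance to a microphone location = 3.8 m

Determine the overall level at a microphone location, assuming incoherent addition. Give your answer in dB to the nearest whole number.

Propagate each source to the receiver with L = L_ref − 20·log₁₀(r/r_ref), then add intensities.
grinder: 87.9 − 20·log₁₀(26.1/4.8) = 87.9 − 14.71 = 73.19 dB.
diesel generator: 87.9 − 20·log₁₀(12.9/3.6) = 87.9 − 11.09 = 76.81 dB.
compressor: 92.8 − 20·log₁₀(9.1/4.6) = 92.8 − 5.93 = 86.87 dB.
CNC lathe: 81.0 − 20·log₁₀(3.8/1.5) = 81.0 − 8.07 = 72.93 dB.
Σ 10^(L/10) = 5.754e+08 → L_total = 10·log₁₀(5.754e+08) = 87.60 dB.

88 dB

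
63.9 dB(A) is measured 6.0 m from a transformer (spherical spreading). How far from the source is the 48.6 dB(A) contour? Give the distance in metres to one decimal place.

For a point source L₁ − L₂ = 20·log₁₀(r₂/r₁), so r₂ = r₁·10^((L₁−L₂)/20).
r₂ = 6.0·10^((63.9−48.6)/20) = 6.0·10^(15.3/20) = 34.93 m.

34.9 m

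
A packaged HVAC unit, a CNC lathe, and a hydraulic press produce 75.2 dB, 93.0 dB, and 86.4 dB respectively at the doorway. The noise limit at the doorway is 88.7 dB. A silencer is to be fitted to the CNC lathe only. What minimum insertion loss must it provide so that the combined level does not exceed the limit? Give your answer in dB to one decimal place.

The untreated sources together contribute 10^(75.2/10) + 10^(86.4/10) = 4.696e+08, i.e. 86.72 dB.
The limit corresponds to 10^(88.7/10) = 7.413e+08; subtracting the fixed part leaves 2.717e+08 for the CNC lathe, i.e. 84.34 dB.
Required insertion loss = 93.0 − 84.34 = 8.66 dB.

8.7 dB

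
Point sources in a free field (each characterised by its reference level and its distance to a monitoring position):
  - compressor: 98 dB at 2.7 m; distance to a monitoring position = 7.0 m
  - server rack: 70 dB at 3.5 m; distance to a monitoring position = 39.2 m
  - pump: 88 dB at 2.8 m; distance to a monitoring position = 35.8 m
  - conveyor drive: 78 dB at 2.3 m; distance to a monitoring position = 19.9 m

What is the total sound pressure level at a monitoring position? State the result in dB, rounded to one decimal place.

89.7 dB

Propagate each source to the receiver with L = L_ref − 20·log₁₀(r/r_ref), then add intensities.
compressor: 98 − 20·log₁₀(7.0/2.7) = 98 − 8.27 = 89.73 dB.
server rack: 70 − 20·log₁₀(39.2/3.5) = 70 − 20.98 = 49.02 dB.
pump: 88 − 20·log₁₀(35.8/2.8) = 88 − 22.13 = 65.87 dB.
conveyor drive: 78 − 20·log₁₀(19.9/2.3) = 78 − 18.74 = 59.26 dB.
Σ 10^(L/10) = 9.435e+08 → L_total = 10·log₁₀(9.435e+08) = 89.75 dB.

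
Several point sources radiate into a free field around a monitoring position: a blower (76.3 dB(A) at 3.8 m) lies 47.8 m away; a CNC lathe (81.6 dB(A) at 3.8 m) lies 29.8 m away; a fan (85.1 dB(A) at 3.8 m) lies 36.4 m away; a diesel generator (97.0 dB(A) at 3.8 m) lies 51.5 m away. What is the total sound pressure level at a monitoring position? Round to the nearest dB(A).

First find each source's level at the receiver (point-source: −20·log₁₀(r/r_ref)), then combine on an intensity basis.
blower: 76.3 − 20·log₁₀(47.8/3.8) = 76.3 − 21.99 = 54.31 dB(A).
CNC lathe: 81.6 − 20·log₁₀(29.8/3.8) = 81.6 − 17.89 = 63.71 dB(A).
fan: 85.1 − 20·log₁₀(36.4/3.8) = 85.1 − 19.63 = 65.47 dB(A).
diesel generator: 97.0 − 20·log₁₀(51.5/3.8) = 97.0 − 22.64 = 74.36 dB(A).
Σ 10^(L/10) = 3.343e+07 → L_total = 10·log₁₀(3.343e+07) = 75.24 dB(A).

75 dB(A)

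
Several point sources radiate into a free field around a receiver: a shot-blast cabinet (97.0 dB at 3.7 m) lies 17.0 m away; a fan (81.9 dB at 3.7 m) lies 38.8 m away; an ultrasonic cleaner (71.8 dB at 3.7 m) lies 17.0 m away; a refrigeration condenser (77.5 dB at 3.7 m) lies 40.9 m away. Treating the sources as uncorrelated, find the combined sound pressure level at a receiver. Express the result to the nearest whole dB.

84 dB

Propagate each source to the receiver with L = L_ref − 20·log₁₀(r/r_ref), then add intensities.
shot-blast cabinet: 97.0 − 20·log₁₀(17.0/3.7) = 97.0 − 13.24 = 83.76 dB.
fan: 81.9 − 20·log₁₀(38.8/3.7) = 81.9 − 20.41 = 61.49 dB.
ultrasonic cleaner: 71.8 − 20·log₁₀(17.0/3.7) = 71.8 − 13.24 = 58.56 dB.
refrigeration condenser: 77.5 − 20·log₁₀(40.9/3.7) = 77.5 − 20.87 = 56.63 dB.
Σ 10^(L/10) = 2.400e+08 → L_total = 10·log₁₀(2.400e+08) = 83.80 dB.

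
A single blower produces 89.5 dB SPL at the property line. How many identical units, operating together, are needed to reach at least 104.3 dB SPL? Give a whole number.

31

The shortfall is 104.3 − 89.5 = 14.8 dB, and N units add 10·log₁₀ N, so need 10·log₁₀ N ≥ 14.8.
N ≥ 10^(14.8/10) = 30.200, so N = 31.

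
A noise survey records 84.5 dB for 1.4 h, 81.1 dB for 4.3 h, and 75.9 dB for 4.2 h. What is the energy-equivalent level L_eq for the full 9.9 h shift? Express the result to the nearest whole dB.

81 dB

The energy average is taken in the linear domain: L_eq = 10·log₁₀[(Σ tᵢ·10^(Lᵢ/10))/T], T = 9.9 h.
Σ tᵢ·10^(Lᵢ/10) = 1.4·10^(84.5/10) + 4.3·10^(81.1/10) + 4.2·10^(75.9/10) = 1.112e+09.
L_eq = 10·log₁₀(1.112e+09/9.9) = 80.50 dB.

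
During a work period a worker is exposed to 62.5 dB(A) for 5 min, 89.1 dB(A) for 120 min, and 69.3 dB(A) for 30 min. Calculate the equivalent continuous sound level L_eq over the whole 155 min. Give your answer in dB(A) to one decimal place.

88.0 dB(A)

The energy average is taken in the linear domain: L_eq = 10·log₁₀[(Σ tᵢ·10^(Lᵢ/10))/T], T = 155 min.
Σ tᵢ·10^(Lᵢ/10) = 5·10^(62.5/10) + 120·10^(89.1/10) + 30·10^(69.3/10) = 9.780e+10.
L_eq = 10·log₁₀(9.780e+10/155) = 88.00 dB(A).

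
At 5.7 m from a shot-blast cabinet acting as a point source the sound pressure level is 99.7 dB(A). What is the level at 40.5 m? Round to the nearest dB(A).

83 dB(A)

Spherical spreading from a point source gives a 20·log₁₀(r₂/r₁) drop.
L₂ = 99.7 − 20·log₁₀(40.5/5.7) = 99.7 − 17.032 = 82.67 dB(A).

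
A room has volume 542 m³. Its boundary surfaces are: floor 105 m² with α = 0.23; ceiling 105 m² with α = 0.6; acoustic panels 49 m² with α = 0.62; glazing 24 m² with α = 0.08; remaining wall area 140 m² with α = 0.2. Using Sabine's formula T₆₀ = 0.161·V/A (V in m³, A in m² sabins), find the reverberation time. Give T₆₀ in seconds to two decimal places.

A = Σ Sᵢαᵢ = 105·0.23 + 105·0.6 + 49·0.62 + 24·0.08 + 140·0.2 = 147.45 m².
T₆₀ = 0.161 × 542 / 147.45 = 0.592 s.

0.59 s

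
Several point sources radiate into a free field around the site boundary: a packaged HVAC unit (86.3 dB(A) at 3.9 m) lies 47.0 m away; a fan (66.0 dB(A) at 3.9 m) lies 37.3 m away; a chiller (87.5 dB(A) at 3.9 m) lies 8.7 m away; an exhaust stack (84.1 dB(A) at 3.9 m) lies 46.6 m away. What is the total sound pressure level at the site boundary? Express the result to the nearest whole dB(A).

Propagate each source to the receiver with L = L_ref − 20·log₁₀(r/r_ref), then add intensities.
packaged HVAC unit: 86.3 − 20·log₁₀(47.0/3.9) = 86.3 − 21.62 = 64.68 dB(A).
fan: 66.0 − 20·log₁₀(37.3/3.9) = 66.0 − 19.61 = 46.39 dB(A).
chiller: 87.5 − 20·log₁₀(8.7/3.9) = 87.5 − 6.97 = 80.53 dB(A).
exhaust stack: 84.1 − 20·log₁₀(46.6/3.9) = 84.1 − 21.55 = 62.55 dB(A).
Σ 10^(L/10) = 1.178e+08 → L_total = 10·log₁₀(1.178e+08) = 80.71 dB(A).

81 dB(A)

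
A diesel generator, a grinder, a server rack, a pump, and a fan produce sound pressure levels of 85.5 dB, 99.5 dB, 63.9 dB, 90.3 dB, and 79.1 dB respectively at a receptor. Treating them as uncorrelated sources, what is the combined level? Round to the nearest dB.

For uncorrelated sources the intensities add, so convert each level to linear form, sum, and take 10·log₁₀ of the total.
Σ 10^(L/10) = 10^(85.5/10) + 10^(99.5/10) + 10^(63.9/10) + 10^(90.3/10) + 10^(79.1/10) = 1.042e+10.
L_total = 10·log₁₀(1.042e+10) = 100.18 dB.

100 dB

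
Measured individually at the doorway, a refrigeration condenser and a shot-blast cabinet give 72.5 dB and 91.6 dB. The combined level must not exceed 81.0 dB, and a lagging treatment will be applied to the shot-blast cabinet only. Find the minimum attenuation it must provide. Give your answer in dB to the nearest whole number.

The untreated sources together contribute 10^(72.5/10) = 1.778e+07, i.e. 72.50 dB.
The limit corresponds to 10^(81.0/10) = 1.259e+08; subtracting the fixed part leaves 1.081e+08 for the shot-blast cabinet, i.e. 80.34 dB.
So the shot-blast cabinet must be reduced from 91.6 to 80.34 dB: IL = 11.26 dB.

11 dB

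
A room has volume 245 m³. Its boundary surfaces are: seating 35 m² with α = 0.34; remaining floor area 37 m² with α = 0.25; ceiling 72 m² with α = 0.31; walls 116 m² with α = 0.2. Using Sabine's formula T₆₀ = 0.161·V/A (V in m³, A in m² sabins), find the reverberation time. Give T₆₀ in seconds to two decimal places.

A = Σ Sᵢαᵢ = 35·0.34 + 37·0.25 + 72·0.31 + 116·0.2 = 66.67 m².
T₆₀ = 0.161 × 245 / 66.67 = 0.592 s.

0.59 s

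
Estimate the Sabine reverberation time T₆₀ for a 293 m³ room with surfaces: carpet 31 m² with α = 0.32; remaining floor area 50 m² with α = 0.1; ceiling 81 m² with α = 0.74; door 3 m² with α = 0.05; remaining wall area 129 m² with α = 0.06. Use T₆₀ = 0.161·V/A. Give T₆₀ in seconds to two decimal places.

0.57 s

A = Σ Sᵢαᵢ = 31·0.32 + 50·0.1 + 81·0.74 + 3·0.05 + 129·0.06 = 82.75 m².
T₆₀ = 0.161 × 293 / 82.75 = 0.570 s.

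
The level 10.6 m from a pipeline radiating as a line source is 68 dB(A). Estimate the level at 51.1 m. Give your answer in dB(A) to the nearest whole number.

61 dB(A)

Cylindrical spreading from a line source gives a 10·log₁₀(r₂/r₁) drop.
L₂ = 68 − 10·log₁₀(51.1/10.6) = 68 − 6.831 = 61.17 dB(A).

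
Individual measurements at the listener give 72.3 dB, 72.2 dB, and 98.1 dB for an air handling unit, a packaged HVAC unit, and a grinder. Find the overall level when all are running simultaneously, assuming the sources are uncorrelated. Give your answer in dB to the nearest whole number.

98 dB

For uncorrelated sources the intensities add, so convert each level to linear form, sum, and take 10·log₁₀ of the total.
Σ 10^(L/10) = 10^(72.3/10) + 10^(72.2/10) + 10^(98.1/10) = 6.490e+09.
L_total = 10·log₁₀(6.490e+09) = 98.12 dB.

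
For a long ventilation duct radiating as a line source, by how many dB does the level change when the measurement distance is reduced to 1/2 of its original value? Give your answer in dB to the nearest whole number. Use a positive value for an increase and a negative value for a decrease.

With cylindrical spreading the level changes by −10·log₁₀(r₂/r₁).
ΔL = −10·log₁₀(0.5) = +3.01 dB.

+3 dB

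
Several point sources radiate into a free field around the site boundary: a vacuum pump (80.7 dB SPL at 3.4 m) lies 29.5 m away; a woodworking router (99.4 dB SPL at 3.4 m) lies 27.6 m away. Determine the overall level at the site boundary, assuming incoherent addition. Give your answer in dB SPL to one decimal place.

First find each source's level at the receiver (point-source: −20·log₁₀(r/r_ref)), then combine on an intensity basis.
vacuum pump: 80.7 − 20·log₁₀(29.5/3.4) = 80.7 − 18.77 = 61.93 dB SPL.
woodworking router: 99.4 − 20·log₁₀(27.6/3.4) = 99.4 − 18.19 = 81.21 dB SPL.
Σ 10^(L/10) = 1.337e+08 → L_total = 10·log₁₀(1.337e+08) = 81.26 dB SPL.

81.3 dB SPL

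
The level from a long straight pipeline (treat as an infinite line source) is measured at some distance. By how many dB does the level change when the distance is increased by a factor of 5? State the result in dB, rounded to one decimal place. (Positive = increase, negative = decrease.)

Line-source spreading: ΔL = −10·log₁₀(r₂/r₁).
ΔL = −10·log₁₀(5) = -6.99 dB.

-7.0 dB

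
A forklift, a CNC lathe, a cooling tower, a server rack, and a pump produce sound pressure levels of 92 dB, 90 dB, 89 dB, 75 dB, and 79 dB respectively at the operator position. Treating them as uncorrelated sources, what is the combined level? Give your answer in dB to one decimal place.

95.4 dB

Incoherent sources combine by intensity addition: L_total = 10·log₁₀(Σ 10^(L_i/10)).
Σ 10^(L/10) = 10^(92/10) + 10^(90/10) + 10^(89/10) + 10^(75/10) + 10^(79/10) = 3.490e+09.
L_total = 10·log₁₀(3.490e+09) = 95.43 dB.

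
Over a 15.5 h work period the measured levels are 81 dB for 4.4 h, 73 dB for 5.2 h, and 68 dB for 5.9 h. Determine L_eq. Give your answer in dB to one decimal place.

Weight each interval's intensity by its duration and average over T = 15.5 h:
Σ tᵢ·10^(Lᵢ/10) = 4.4·10^(81/10) + 5.2·10^(73/10) + 5.9·10^(68/10) = 6.949e+08.
L_eq = 10·log₁₀(6.949e+08/15.5) = 76.52 dB.

76.5 dB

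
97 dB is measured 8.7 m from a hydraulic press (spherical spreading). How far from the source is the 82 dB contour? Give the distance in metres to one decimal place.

For a point source L₁ − L₂ = 20·log₁₀(r₂/r₁), so r₂ = r₁·10^((L₁−L₂)/20).
r₂ = 8.7·10^((97−82)/20) = 8.7·10^(15.0/20) = 48.92 m.

48.9 m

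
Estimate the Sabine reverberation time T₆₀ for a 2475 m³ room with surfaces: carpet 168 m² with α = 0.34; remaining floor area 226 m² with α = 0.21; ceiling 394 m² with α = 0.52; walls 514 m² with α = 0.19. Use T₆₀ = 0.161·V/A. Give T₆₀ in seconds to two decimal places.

0.98 s

Total absorption A = 168·0.34 + 226·0.21 + 394·0.52 + 514·0.19 = 407.12 m² sabins.
T₆₀ = 0.161·V/A = 0.161·2475/407.12 = 0.979 s.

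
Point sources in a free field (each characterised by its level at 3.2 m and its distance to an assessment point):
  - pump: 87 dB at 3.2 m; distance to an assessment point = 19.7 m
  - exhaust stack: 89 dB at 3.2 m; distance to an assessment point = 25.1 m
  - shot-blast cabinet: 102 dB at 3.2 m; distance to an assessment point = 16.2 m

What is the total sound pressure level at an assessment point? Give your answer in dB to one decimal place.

88.1 dB

Propagate each source to the receiver with L = L_ref − 20·log₁₀(r/r_ref), then add intensities.
pump: 87 − 20·log₁₀(19.7/3.2) = 87 − 15.79 = 71.21 dB.
exhaust stack: 89 − 20·log₁₀(25.1/3.2) = 89 − 17.89 = 71.11 dB.
shot-blast cabinet: 102 − 20·log₁₀(16.2/3.2) = 102 − 14.09 = 87.91 dB.
Σ 10^(L/10) = 6.445e+08 → L_total = 10·log₁₀(6.445e+08) = 88.09 dB.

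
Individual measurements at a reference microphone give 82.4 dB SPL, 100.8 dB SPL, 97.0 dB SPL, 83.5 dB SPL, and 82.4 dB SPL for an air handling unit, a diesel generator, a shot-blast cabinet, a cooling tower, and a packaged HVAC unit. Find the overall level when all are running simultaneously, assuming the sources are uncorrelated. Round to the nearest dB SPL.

Incoherent sources combine by intensity addition: L_total = 10·log₁₀(Σ 10^(L_i/10)).
Σ 10^(L/10) = 10^(82.4/10) + 10^(100.8/10) + 10^(97.0/10) + 10^(83.5/10) + 10^(82.4/10) = 1.761e+10.
L_total = 10·log₁₀(1.761e+10) = 102.46 dB SPL.

102 dB SPL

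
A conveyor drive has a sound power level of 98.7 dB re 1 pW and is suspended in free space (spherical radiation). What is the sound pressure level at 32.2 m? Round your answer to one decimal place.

57.6 dB

L_p = L_w − 10·log₁₀(4π·r²) with r = 32.2 m.
4π·r² = 1.303e+04 m², 10·log₁₀ of that is 41.149 dB.
L_p = 98.7 − 41.149 = 57.55 dB.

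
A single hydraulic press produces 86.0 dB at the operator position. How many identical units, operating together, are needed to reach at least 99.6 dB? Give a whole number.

23

Need L₁ + 10·log₁₀ N ≥ 99.6, i.e. log₁₀ N ≥ 1.36.
N ≥ 10^(13.6/10) = 22.909, so N = 23.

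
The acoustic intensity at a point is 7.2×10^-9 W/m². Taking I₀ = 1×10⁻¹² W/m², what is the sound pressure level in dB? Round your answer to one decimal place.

38.6 dB

Dividing by I₀ shifts the exponent by 12: I/I₀ = 7.2×10^3.
L = 10·(0.8573 + 3) = 38.57 dB.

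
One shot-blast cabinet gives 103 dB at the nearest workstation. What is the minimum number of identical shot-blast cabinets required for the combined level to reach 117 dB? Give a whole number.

26

N identical sources give L₁ + 10·log₁₀ N, so require 10·log₁₀ N ≥ 117 − 103 = 14.0 dB.
N ≥ 10^(14.0/10) = 25.119, so N = 26.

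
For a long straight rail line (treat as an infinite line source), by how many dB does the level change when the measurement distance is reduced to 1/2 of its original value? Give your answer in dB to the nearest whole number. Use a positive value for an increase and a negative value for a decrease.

With cylindrical spreading the level changes by −10·log₁₀(r₂/r₁).
ΔL = −10·log₁₀(0.5) = +3.01 dB.

+3 dB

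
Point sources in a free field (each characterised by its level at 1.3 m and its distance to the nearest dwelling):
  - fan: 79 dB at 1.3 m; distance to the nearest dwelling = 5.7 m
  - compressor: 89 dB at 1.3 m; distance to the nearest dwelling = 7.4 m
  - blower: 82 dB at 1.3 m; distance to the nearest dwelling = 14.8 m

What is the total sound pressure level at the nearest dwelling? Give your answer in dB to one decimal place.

74.8 dB

First find each source's level at the receiver (point-source: −20·log₁₀(r/r_ref)), then combine on an intensity basis.
fan: 79 − 20·log₁₀(5.7/1.3) = 79 − 12.84 = 66.16 dB.
compressor: 89 − 20·log₁₀(7.4/1.3) = 89 − 15.11 = 73.89 dB.
blower: 82 − 20·log₁₀(14.8/1.3) = 82 − 21.13 = 60.87 dB.
Σ 10^(L/10) = 2.987e+07 → L_total = 10·log₁₀(2.987e+07) = 74.75 dB.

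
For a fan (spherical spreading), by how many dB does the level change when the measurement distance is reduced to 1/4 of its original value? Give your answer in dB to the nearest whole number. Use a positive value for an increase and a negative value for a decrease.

+12 dB

A point source loses 6 dB per doubling of distance; generally ΔL = −20·log₁₀(r₂/r₁).
ΔL = −20·log₁₀(0.25) = +12.04 dB.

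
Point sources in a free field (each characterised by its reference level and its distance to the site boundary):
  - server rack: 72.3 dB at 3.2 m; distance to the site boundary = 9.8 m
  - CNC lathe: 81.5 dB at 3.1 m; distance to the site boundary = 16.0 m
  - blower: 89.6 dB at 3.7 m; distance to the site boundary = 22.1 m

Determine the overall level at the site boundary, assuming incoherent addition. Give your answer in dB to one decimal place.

75.1 dB

First find each source's level at the receiver (point-source: −20·log₁₀(r/r_ref)), then combine on an intensity basis.
server rack: 72.3 − 20·log₁₀(9.8/3.2) = 72.3 − 9.72 = 62.58 dB.
CNC lathe: 81.5 − 20·log₁₀(16.0/3.1) = 81.5 − 14.26 = 67.24 dB.
blower: 89.6 − 20·log₁₀(22.1/3.7) = 89.6 − 15.52 = 74.08 dB.
Σ 10^(L/10) = 3.268e+07 → L_total = 10·log₁₀(3.268e+07) = 75.14 dB.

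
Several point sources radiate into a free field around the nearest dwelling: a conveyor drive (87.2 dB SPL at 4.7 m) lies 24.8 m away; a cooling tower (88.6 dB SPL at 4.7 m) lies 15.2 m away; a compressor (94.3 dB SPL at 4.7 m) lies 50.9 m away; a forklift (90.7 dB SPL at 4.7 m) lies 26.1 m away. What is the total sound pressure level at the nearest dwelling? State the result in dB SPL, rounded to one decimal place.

Propagate each source to the receiver with L = L_ref − 20·log₁₀(r/r_ref), then add intensities.
conveyor drive: 87.2 − 20·log₁₀(24.8/4.7) = 87.2 − 14.45 = 72.75 dB SPL.
cooling tower: 88.6 − 20·log₁₀(15.2/4.7) = 88.6 − 10.19 = 78.41 dB SPL.
compressor: 94.3 − 20·log₁₀(50.9/4.7) = 94.3 − 20.69 = 73.61 dB SPL.
forklift: 90.7 − 20·log₁₀(26.1/4.7) = 90.7 − 14.89 = 75.81 dB SPL.
Σ 10^(L/10) = 1.492e+08 → L_total = 10·log₁₀(1.492e+08) = 81.74 dB SPL.

81.7 dB SPL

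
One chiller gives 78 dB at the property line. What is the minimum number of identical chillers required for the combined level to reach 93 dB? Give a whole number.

N identical sources give L₁ + 10·log₁₀ N, so require 10·log₁₀ N ≥ 93 − 78 = 15.0 dB.
N ≥ 10^(15.0/10) = 31.623, so N = 32.

32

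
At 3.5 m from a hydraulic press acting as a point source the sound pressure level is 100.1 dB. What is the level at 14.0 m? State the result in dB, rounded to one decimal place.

88.1 dB

For a point source, L₂ = L₁ − 20·log₁₀(r₂/r₁).
L₂ = 100.1 − 20·log₁₀(14.0/3.5) = 100.1 − 12.041 = 88.06 dB.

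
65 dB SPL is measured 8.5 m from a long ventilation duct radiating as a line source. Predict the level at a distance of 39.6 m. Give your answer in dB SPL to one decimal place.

For a line source, L₂ = L₁ − 10·log₁₀(r₂/r₁).
L₂ = 65 − 10·log₁₀(39.6/8.5) = 65 − 6.683 = 58.32 dB SPL.

58.3 dB SPL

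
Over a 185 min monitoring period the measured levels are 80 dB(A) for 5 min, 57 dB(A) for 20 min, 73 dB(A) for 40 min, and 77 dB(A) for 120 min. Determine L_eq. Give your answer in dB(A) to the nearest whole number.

L_eq = 10·log₁₀[(1/T)·Σ tᵢ·10^(Lᵢ/10)] with T = 185 min.
Σ tᵢ·10^(Lᵢ/10) = 5·10^(80/10) + 20·10^(57/10) + 40·10^(73/10) + 120·10^(77/10) = 7.322e+09.
L_eq = 10·log₁₀(7.322e+09/185) = 75.97 dB(A).

76 dB(A)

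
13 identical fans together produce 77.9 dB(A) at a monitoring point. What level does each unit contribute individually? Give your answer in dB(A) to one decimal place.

66.8 dB(A)

For N identical incoherent sources L_total = L₁ + 10·log₁₀ N, so L₁ = 77.9 − 10·log₁₀(13) = 77.9 − 11.139.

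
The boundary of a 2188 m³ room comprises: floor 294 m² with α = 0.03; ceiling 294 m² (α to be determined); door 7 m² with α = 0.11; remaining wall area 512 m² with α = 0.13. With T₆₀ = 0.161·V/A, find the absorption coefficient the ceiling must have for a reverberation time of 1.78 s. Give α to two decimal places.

A = 0.161·V/T₆₀ = 0.161·2188/1.78 = 197.90 m² sabins.
Absorption from the other surfaces = 294·0.03 + 7·0.11 + 512·0.13 = 76.15 m², so the ceiling must supply 121.75 m² over 294 m².
α = 121.75/294 = 0.414.

0.41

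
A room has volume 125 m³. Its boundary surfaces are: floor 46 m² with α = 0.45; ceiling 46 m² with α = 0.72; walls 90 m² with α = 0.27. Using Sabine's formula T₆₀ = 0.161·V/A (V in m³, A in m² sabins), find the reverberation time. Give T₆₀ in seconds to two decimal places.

0.26 s

Summing Sᵢαᵢ: 46·0.45 + 46·0.72 + 90·0.27 = 78.12 m².
T₆₀ = 0.161 × 125 / 78.12 = 0.258 s.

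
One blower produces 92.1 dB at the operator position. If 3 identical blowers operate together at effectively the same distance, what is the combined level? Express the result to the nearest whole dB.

L_total = L₁ + 10·log₁₀ N for N identical incoherent sources.
L_total = 92.1 + 10·log₁₀(3) = 92.1 + 4.771 = 96.87 dB.

97 dB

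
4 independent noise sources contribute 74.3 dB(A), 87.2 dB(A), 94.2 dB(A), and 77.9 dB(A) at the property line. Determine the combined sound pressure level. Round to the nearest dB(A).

95 dB(A)

Incoherent sources combine by intensity addition: L_total = 10·log₁₀(Σ 10^(L_i/10)).
Σ 10^(L/10) = 10^(74.3/10) + 10^(87.2/10) + 10^(94.2/10) + 10^(77.9/10) = 3.244e+09.
L_total = 10·log₁₀(3.244e+09) = 95.11 dB(A).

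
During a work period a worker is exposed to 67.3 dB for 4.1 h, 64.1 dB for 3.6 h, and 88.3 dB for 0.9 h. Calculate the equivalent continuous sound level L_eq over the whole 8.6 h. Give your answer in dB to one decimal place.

The energy average is taken in the linear domain: L_eq = 10·log₁₀[(Σ tᵢ·10^(Lᵢ/10))/T], T = 8.6 h.
Σ tᵢ·10^(Lᵢ/10) = 4.1·10^(67.3/10) + 3.6·10^(64.1/10) + 0.9·10^(88.3/10) = 6.397e+08.
L_eq = 10·log₁₀(6.397e+08/8.6) = 78.72 dB.

78.7 dB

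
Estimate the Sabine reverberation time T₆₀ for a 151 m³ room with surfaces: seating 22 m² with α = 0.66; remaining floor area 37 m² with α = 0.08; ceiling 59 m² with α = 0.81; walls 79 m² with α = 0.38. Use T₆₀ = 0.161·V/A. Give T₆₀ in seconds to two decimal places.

Summing Sᵢαᵢ: 22·0.66 + 37·0.08 + 59·0.81 + 79·0.38 = 95.29 m².
T₆₀ = 0.161 × 151 / 95.29 = 0.255 s.

0.26 s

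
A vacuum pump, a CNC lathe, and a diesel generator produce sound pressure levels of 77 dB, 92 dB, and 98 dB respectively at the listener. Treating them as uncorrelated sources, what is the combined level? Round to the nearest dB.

For uncorrelated sources the intensities add, so convert each level to linear form, sum, and take 10·log₁₀ of the total.
Σ 10^(L/10) = 10^(77/10) + 10^(92/10) + 10^(98/10) = 7.945e+09.
L_total = 10·log₁₀(7.945e+09) = 99.00 dB.

99 dB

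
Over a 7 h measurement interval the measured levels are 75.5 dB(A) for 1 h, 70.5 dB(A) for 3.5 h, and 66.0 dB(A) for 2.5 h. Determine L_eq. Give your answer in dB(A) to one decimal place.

Weight each interval's intensity by its duration and average over T = 7 h:
Σ tᵢ·10^(Lᵢ/10) = 1·10^(75.5/10) + 3.5·10^(70.5/10) + 2.5·10^(66.0/10) = 8.470e+07.
L_eq = 10·log₁₀(8.470e+07/7) = 70.83 dB(A).

70.8 dB(A)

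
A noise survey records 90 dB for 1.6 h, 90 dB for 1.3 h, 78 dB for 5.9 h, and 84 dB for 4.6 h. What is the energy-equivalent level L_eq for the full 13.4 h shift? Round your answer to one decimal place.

85.2 dB

The energy average is taken in the linear domain: L_eq = 10·log₁₀[(Σ tᵢ·10^(Lᵢ/10))/T], T = 13.4 h.
Σ tᵢ·10^(Lᵢ/10) = 1.6·10^(90/10) + 1.3·10^(90/10) + 5.9·10^(78/10) + 4.6·10^(84/10) = 4.428e+09.
L_eq = 10·log₁₀(4.428e+09/13.4) = 85.19 dB.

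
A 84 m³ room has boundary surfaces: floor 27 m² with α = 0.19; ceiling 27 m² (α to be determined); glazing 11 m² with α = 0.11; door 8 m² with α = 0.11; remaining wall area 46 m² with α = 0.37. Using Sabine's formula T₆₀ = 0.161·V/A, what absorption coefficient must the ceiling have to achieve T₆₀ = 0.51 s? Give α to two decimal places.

From T₆₀ = 0.161·V/A, the target T₆₀ = 0.51 s needs A = 0.161·84/0.51 = 26.52 m².
Absorption from the other surfaces = 27·0.19 + 11·0.11 + 8·0.11 + 46·0.37 = 24.24 m², so the ceiling must supply 2.28 m² over 27 m².
α = 2.28/27 = 0.084.

0.08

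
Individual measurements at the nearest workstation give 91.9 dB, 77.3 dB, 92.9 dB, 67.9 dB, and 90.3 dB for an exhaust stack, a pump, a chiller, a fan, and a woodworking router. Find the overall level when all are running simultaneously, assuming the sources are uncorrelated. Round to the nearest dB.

97 dB

Incoherent sources combine by intensity addition: L_total = 10·log₁₀(Σ 10^(L_i/10)).
Σ 10^(L/10) = 10^(91.9/10) + 10^(77.3/10) + 10^(92.9/10) + 10^(67.9/10) + 10^(90.3/10) = 4.630e+09.
L_total = 10·log₁₀(4.630e+09) = 96.66 dB.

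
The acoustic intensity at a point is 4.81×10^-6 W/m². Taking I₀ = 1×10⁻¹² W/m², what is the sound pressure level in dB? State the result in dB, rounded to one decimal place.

Dividing by I₀ shifts the exponent by 12: I/I₀ = 4.81×10^6.
L = 10·(0.6821 + 6) = 66.82 dB.

66.8 dB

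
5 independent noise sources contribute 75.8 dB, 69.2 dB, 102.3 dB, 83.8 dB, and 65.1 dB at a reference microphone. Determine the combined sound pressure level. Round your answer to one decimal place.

102.4 dB

For uncorrelated sources the intensities add, so convert each level to linear form, sum, and take 10·log₁₀ of the total.
Σ 10^(L/10) = 10^(75.8/10) + 10^(69.2/10) + 10^(102.3/10) + 10^(83.8/10) + 10^(65.1/10) = 1.727e+10.
L_total = 10·log₁₀(1.727e+10) = 102.37 dB.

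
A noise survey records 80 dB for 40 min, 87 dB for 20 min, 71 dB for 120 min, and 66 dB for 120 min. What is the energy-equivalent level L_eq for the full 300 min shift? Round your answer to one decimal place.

Weight each interval's intensity by its duration and average over T = 300 min:
Σ tᵢ·10^(Lᵢ/10) = 40·10^(80/10) + 20·10^(87/10) + 120·10^(71/10) + 120·10^(66/10) = 1.601e+10.
L_eq = 10·log₁₀(1.601e+10/300) = 77.27 dB.

77.3 dB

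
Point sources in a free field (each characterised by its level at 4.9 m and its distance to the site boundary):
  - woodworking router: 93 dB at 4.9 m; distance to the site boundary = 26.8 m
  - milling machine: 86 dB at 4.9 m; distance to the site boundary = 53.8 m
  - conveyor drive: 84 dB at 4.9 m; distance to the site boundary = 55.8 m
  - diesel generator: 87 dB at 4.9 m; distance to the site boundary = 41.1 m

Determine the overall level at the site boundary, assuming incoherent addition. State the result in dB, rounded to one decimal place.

Propagate each source to the receiver with L = L_ref − 20·log₁₀(r/r_ref), then add intensities.
woodworking router: 93 − 20·log₁₀(26.8/4.9) = 93 − 14.76 = 78.24 dB.
milling machine: 86 − 20·log₁₀(53.8/4.9) = 86 − 20.81 = 65.19 dB.
conveyor drive: 84 − 20·log₁₀(55.8/4.9) = 84 − 21.13 = 62.87 dB.
diesel generator: 87 − 20·log₁₀(41.1/4.9) = 87 − 18.47 = 68.53 dB.
Σ 10^(L/10) = 7.906e+07 → L_total = 10·log₁₀(7.906e+07) = 78.98 dB.

79.0 dB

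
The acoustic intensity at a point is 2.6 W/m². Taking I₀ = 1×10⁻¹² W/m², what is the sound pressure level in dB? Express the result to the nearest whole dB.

Dividing by I₀ shifts the exponent by 12: I/I₀ = 2.6×10^12.
L = 10·(0.4150 + 12) = 124.15 dB.

124 dB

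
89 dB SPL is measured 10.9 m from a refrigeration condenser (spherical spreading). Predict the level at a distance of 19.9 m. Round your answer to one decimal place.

Spherical spreading from a point source gives a 20·log₁₀(r₂/r₁) drop.
L₂ = 89 − 20·log₁₀(19.9/10.9) = 89 − 5.229 = 83.77 dB SPL.

83.8 dB SPL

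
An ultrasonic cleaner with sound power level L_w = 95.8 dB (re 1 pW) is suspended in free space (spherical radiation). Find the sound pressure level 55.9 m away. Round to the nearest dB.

Free-field spherical radiation: L_p = L_w − 10·log₁₀(4π·r²), r = 55.9 m.
4π·r² = 3.927e+04 m², 10·log₁₀ of that is 45.940 dB.
L_p = 95.8 − 45.940 = 49.86 dB.

50 dB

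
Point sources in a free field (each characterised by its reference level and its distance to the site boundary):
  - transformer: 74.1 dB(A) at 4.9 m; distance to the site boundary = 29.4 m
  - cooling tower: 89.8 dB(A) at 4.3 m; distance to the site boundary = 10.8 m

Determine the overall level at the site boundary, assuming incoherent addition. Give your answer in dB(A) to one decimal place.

81.8 dB(A)

First find each source's level at the receiver (point-source: −20·log₁₀(r/r_ref)), then combine on an intensity basis.
transformer: 74.1 − 20·log₁₀(29.4/4.9) = 74.1 − 15.56 = 58.54 dB(A).
cooling tower: 89.8 − 20·log₁₀(10.8/4.3) = 89.8 − 8.00 = 81.80 dB(A).
Σ 10^(L/10) = 1.521e+08 → L_total = 10·log₁₀(1.521e+08) = 81.82 dB(A).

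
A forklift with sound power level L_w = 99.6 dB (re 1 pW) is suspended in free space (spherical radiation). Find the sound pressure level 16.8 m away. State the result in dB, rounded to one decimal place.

The power spreads over a sphere of area 4π·r², so L_p = L_w − 10·log₁₀(4π·r²).
4π·r² = 3547 m², 10·log₁₀ of that is 35.498 dB.
L_p = 99.6 − 35.498 = 64.10 dB.

64.1 dB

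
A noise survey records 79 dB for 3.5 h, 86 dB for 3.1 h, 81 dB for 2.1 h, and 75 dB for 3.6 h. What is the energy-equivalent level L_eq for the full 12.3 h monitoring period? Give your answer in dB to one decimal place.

L_eq = 10·log₁₀[(1/T)·Σ tᵢ·10^(Lᵢ/10)] with T = 12.3 h.
Σ tᵢ·10^(Lᵢ/10) = 3.5·10^(79/10) + 3.1·10^(86/10) + 2.1·10^(81/10) + 3.6·10^(75/10) = 1.890e+09.
L_eq = 10·log₁₀(1.890e+09/12.3) = 81.87 dB.

81.9 dB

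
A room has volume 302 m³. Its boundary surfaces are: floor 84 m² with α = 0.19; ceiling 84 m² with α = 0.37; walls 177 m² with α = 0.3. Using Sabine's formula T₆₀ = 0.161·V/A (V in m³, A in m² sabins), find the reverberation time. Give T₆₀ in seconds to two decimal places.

A = Σ Sᵢαᵢ = 84·0.19 + 84·0.37 + 177·0.3 = 100.14 m².
T₆₀ = 0.161·V/A = 0.161·302/100.14 = 0.486 s.

0.49 s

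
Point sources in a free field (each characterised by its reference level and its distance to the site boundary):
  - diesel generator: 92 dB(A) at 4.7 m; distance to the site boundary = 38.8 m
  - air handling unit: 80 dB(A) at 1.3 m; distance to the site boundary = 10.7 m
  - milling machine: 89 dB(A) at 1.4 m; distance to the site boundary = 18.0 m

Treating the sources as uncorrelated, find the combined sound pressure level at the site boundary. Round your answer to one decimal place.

Apply inverse-square spreading to bring every level to the receiver, then sum 10^(L/10).
diesel generator: 92 − 20·log₁₀(38.8/4.7) = 92 − 18.33 = 73.67 dB(A).
air handling unit: 80 − 20·log₁₀(10.7/1.3) = 80 − 18.31 = 61.69 dB(A).
milling machine: 89 − 20·log₁₀(18.0/1.4) = 89 − 22.18 = 66.82 dB(A).
Σ 10^(L/10) = 2.954e+07 → L_total = 10·log₁₀(2.954e+07) = 74.70 dB(A).

74.7 dB(A)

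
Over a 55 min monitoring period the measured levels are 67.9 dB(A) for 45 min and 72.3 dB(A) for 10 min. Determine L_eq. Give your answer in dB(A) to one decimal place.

The energy average is taken in the linear domain: L_eq = 10·log₁₀[(Σ tᵢ·10^(Lᵢ/10))/T], T = 55 min.
Σ tᵢ·10^(Lᵢ/10) = 45·10^(67.9/10) + 10·10^(72.3/10) = 4.473e+08.
L_eq = 10·log₁₀(4.473e+08/55) = 69.10 dB(A).

69.1 dB(A)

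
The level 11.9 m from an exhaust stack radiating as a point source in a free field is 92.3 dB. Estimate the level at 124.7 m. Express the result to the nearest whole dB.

For a point source, L₂ = L₁ − 20·log₁₀(r₂/r₁).
L₂ = 92.3 − 20·log₁₀(124.7/11.9) = 92.3 − 20.406 = 71.89 dB.

72 dB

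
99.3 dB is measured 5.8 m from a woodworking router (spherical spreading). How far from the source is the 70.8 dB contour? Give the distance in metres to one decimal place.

154.3 m

The 28.5 dB drop corresponds to a distance ratio of 10^(28.5/20) for a point source.
r₂ = 5.8·10^((99.3−70.8)/20) = 5.8·10^(28.5/20) = 154.32 m.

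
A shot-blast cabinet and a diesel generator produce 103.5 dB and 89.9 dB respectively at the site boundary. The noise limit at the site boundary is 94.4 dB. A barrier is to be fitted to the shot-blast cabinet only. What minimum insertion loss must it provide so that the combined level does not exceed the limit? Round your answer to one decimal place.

The untreated sources together contribute 10^(89.9/10) = 9.772e+08, i.e. 89.90 dB.
To meet 94.4 dB overall, the treated shot-blast cabinet may contribute at most 10^(94.4/10) − 9.772e+08 = 1.777e+09, i.e. 92.50 dB.
Required insertion loss = 103.5 − 92.50 = 11.00 dB.

11.0 dB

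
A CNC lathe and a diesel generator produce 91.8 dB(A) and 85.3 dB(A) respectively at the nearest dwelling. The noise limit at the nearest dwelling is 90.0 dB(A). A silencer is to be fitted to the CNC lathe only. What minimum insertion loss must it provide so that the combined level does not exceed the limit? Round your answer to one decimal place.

The untreated sources together contribute 10^(85.3/10) = 3.388e+08, i.e. 85.30 dB(A).
The limit corresponds to 10^(90.0/10) = 1.000e+09; subtracting the fixed part leaves 6.612e+08 for the CNC lathe, i.e. 88.20 dB(A).
So the CNC lathe must be reduced from 91.8 to 88.20 dB(A): IL = 3.60 dB.

3.6 dB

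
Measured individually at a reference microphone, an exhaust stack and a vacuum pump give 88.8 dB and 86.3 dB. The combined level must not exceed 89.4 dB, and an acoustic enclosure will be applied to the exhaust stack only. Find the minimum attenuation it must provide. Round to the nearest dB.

Fixed contribution from the other source: Σ 10^(L/10) = 10^(86.3/10) = 4.266e+08 (86.30 dB).
To meet 89.4 dB overall, the treated exhaust stack may contribute at most 10^(89.4/10) − 4.266e+08 = 4.444e+08, i.e. 86.48 dB.
Required insertion loss = 88.8 − 86.48 = 2.32 dB.

2 dB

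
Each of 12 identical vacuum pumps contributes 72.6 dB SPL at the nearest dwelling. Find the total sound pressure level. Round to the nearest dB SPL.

83 dB SPL

L_total = L₁ + 10·log₁₀ N for N identical incoherent sources.
L_total = 72.6 + 10·log₁₀(12) = 72.6 + 10.792 = 83.39 dB SPL.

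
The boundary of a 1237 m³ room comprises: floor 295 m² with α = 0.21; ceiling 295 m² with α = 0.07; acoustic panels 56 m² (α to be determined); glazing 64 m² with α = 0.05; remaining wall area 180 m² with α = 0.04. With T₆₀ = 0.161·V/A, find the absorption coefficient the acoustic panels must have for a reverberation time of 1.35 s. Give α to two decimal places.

0.97

Required total absorption A = 0.161·1237/1.35 = 147.52 m².
Absorption from the other surfaces = 295·0.21 + 295·0.07 + 64·0.05 + 180·0.04 = 93.00 m², so the acoustic panels must supply 54.52 m² over 56 m².
α = 54.52/56 = 0.974.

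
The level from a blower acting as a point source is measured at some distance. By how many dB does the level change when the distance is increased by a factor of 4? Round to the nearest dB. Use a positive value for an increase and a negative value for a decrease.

-12 dB

A point source loses 6 dB per doubling of distance; generally ΔL = −20·log₁₀(r₂/r₁).
ΔL = −20·log₁₀(4) = -12.04 dB.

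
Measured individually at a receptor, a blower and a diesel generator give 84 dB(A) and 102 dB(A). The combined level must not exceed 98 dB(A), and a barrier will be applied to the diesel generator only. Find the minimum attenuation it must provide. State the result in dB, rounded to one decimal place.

4.2 dB

The untreated sources together contribute 10^(84/10) = 2.512e+08, i.e. 84.00 dB(A).
To meet 98 dB(A) overall, the treated diesel generator may contribute at most 10^(98/10) − 2.512e+08 = 6.058e+09, i.e. 97.82 dB(A).
So the diesel generator must be reduced from 102 to 97.82 dB(A): IL = 4.18 dB.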